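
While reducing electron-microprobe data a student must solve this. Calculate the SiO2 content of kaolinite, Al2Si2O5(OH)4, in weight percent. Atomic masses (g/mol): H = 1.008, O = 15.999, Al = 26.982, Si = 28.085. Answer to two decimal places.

M(Al2Si2O5(OH)4) = 258.157 g/mol; M(SiO2) = 60.083 g/mol.
Moles SiO2 per formula unit = 2 Si ÷ 1 = 2.0000.
SiO2 fraction = (2.0000 × 60.083) / 258.157 = 120.166/258.157 = 0.4655.

46.55 wt%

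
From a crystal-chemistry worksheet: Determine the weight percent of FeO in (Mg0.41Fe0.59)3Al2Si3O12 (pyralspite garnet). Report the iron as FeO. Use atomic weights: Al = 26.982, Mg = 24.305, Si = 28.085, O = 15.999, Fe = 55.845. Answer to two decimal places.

27.71 wt%

Formula mass = 458.948 g/mol.
1.77 Fe → 1.7700 mol FeO per formula unit; M(FeO) = 71.844, so FeO mass = 127.164 g.
127.164/458.948 × 100 = 27.71 wt%.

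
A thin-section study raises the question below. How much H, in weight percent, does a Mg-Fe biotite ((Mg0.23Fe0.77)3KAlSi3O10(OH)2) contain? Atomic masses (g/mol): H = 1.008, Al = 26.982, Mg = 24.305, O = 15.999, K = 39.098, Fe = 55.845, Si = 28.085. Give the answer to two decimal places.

0.41 weight percent

M((Mg0.23Fe0.77)3KAlSi3O10(OH)2) = 490.111 g/mol.
H contributes 2 × 1.008 = 2.016 g per mole.
2.016/490.111 = 0.0041 → 0.41%.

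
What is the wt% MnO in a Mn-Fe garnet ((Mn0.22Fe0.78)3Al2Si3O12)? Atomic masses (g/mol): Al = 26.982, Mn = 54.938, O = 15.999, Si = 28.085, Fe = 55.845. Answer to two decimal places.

M((Mn0.22Fe0.78)3Al2Si3O12) = 497.143 g/mol; M(MnO) = 70.937 g/mol.
Moles MnO per formula unit = 0.66 Mn ÷ 1 = 0.6600.
MnO fraction = (0.6600 × 70.937) / 497.143 = 46.818/497.143 = 0.0942.

9.42 wt%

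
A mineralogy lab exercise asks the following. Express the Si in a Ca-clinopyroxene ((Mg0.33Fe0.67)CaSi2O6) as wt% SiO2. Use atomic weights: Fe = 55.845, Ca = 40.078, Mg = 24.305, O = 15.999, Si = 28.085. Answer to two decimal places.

Molar mass of (Mg0.33Fe0.67)CaSi2O6 = 0.33*24.305 + 0.67*55.845 + 1*40.078 + 2*28.085 + 6*15.999 = 237.679 g/mol.
Each formula unit contains 2 Si, equivalent to 2/1 = 2.0000 mol SiO2.
M(SiO2) = 1×28.085 + 2×15.999 = 60.083 g/mol.
Mass of SiO2 per formula unit = 2.0000 × 60.083 = 120.166 g.
SiO2 wt% = 120.166 / 237.679 × 100 = 50.56%.

50.56 wt%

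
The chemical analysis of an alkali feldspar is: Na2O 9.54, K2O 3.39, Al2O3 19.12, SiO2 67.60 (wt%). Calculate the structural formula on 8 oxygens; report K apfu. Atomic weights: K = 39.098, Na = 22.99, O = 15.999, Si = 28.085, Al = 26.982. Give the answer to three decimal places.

0.192 K apfu

Na2O: 9.54/61.979 = 0.15392 mol → 0.30784 mol Na, 0.15392 mol O.
K2O: 3.39/94.195 = 0.03599 mol → 0.07198 mol K, 0.03599 mol O.
Al2O3: 19.12/101.961 = 0.18752 mol → 0.37504 mol Al, 0.56256 mol O.
SiO2: 67.60/60.083 = 1.12511 mol → 1.12511 mol Si, 2.25022 mol O.
Total oxygen = 3.00269 mol. Normalization factor = 8/3.00269 = 2.66428.
K per 8 O = 0.07198 × 2.66428 = 0.192.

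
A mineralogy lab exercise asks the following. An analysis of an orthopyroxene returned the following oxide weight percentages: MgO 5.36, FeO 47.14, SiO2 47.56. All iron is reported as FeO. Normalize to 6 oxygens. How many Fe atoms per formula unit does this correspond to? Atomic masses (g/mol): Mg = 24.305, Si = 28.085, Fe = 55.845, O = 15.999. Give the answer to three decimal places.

MgO: 5.36/40.304 = 0.13299 mol → 0.13299 mol Mg, 0.13299 mol O.
FeO: 47.14/71.844 = 0.65614 mol → 0.65614 mol Fe, 0.65614 mol O.
SiO2: 47.56/60.083 = 0.79157 mol → 0.79157 mol Si, 1.58314 mol O.
Total oxygen = 2.37227 mol. Normalization factor = 6/2.37227 = 2.52922.
Fe per 6 O = 0.65614 × 2.52922 = 1.660.

1.660 Fe apfu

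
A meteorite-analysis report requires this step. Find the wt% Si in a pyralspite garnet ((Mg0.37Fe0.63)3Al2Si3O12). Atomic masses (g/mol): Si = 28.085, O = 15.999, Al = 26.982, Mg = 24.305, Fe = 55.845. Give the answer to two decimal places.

M((Mg0.37Fe0.63)3Al2Si3O12) = 462.733 g/mol.
Si contributes 3 × 28.085 = 84.255 g per mole.
84.255/462.733 = 0.1821 → 18.21%.

18.21 weight percent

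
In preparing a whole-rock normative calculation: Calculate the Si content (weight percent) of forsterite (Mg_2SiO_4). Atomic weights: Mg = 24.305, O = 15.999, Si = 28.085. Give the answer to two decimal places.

Formula mass = 2·24.305 + 1·28.085 + 4·15.999 = 140.691 g/mol, of which 28.085 g is Si.
So Si makes up 28.085/140.691 = 0.1996 of the mass, i.e. 19.96%.

19.96 weight percent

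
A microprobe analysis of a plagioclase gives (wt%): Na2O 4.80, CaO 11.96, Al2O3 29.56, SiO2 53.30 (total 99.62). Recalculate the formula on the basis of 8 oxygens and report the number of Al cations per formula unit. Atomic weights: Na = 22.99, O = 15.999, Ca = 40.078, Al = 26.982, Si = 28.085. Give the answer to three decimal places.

Na2O (M=61.979): mol = 0.07745; Na = 0.15490, O = 0.07745.
CaO (M=56.077): mol = 0.21328; Ca = 0.21328, O = 0.21328.
Al2O3 (M=101.961): mol = 0.28991; Al = 0.57982, O = 0.86973.
SiO2 (M=60.083): mol = 0.88711; Si = 0.88711, O = 1.77422.
ΣO = 2.93468; factor = 8/ΣO = 2.72602.
Al apfu = 0.57982 × 2.72602 = 1.581.

1.581 Al apfu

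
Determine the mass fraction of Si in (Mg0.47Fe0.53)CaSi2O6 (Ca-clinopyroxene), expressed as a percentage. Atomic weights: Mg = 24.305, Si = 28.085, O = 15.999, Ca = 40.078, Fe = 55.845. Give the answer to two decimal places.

Molar mass of (Mg0.47Fe0.53)CaSi2O6: 0.47·24.305 + 0.53·55.845 + 1·40.078 + 2·28.085 + 6·15.999 = 233.263 g/mol.
Mass of Si per formula unit: 2 × 28.085 = 56.170 g.
Weight fraction Si = 56.170 / 233.263 = 0.2408.

24.08 weight percent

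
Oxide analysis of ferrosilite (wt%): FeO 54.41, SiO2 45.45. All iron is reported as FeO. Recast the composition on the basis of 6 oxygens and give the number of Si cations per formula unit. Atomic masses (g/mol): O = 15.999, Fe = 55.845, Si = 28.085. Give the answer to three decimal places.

FeO (M=71.844): mol = 0.75734; Fe = 0.75734, O = 0.75734.
SiO2 (M=60.083): mol = 0.75645; Si = 0.75645, O = 1.51290.
ΣO = 2.27024; factor = 6/ΣO = 2.64289.
Si apfu = 0.75645 × 2.64289 = 1.999.

1.999 Si apfu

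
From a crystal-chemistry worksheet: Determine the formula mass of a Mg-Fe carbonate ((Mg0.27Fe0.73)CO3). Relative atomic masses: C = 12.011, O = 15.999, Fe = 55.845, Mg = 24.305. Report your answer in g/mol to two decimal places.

M = 0.27×24.305 + 0.73×55.845 + 1×12.011 + 3×15.999

107.34 g/mol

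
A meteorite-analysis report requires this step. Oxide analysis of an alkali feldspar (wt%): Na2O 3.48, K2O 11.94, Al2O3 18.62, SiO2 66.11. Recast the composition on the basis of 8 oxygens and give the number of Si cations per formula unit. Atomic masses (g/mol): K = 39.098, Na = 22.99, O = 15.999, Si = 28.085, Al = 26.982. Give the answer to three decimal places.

3.48 wt% Na2O ÷ 61.979 g/mol = 0.05615 mol, giving 0.11230 Na and 0.05615 O.
11.94 wt% K2O ÷ 94.195 g/mol = 0.12676 mol, giving 0.25352 K and 0.12676 O.
18.62 wt% Al2O3 ÷ 101.961 g/mol = 0.18262 mol, giving 0.36524 Al and 0.54786 O.
66.11 wt% SiO2 ÷ 60.083 g/mol = 1.10031 mol, giving 1.10031 Si and 2.20062 O.
Oxygen sums to 2.93139; scaling by 8/2.93139 = 2.72908 puts the formula on 8 O.
Si: 1.10031 × 2.72908 = 3.003 atoms per formula unit.

3.003 Si apfu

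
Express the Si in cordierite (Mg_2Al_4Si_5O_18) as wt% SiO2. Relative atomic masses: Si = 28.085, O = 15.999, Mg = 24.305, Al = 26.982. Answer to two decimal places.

Formula mass = 584.945 g/mol.
5 Si → 5.0000 mol SiO2 per formula unit; M(SiO2) = 60.083, so SiO2 mass = 300.415 g.
300.415/584.945 × 100 = 51.36 wt%.

51.36 wt%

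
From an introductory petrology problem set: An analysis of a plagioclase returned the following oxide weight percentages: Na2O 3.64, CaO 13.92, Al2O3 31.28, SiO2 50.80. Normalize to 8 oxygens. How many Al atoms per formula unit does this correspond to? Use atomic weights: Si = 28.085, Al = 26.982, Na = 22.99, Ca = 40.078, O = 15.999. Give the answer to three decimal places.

1.682 Al apfu

3.64 wt% Na2O ÷ 61.979 g/mol = 0.05873 mol, giving 0.11746 Na and 0.05873 O.
13.92 wt% CaO ÷ 56.077 g/mol = 0.24823 mol, giving 0.24823 Ca and 0.24823 O.
31.28 wt% Al2O3 ÷ 101.961 g/mol = 0.30678 mol, giving 0.61356 Al and 0.92034 O.
50.80 wt% SiO2 ÷ 60.083 g/mol = 0.84550 mol, giving 0.84550 Si and 1.69100 O.
Oxygen sums to 2.91830; scaling by 8/2.91830 = 2.74132 puts the formula on 8 O.
Al: 0.61356 × 2.74132 = 1.682 atoms per formula unit.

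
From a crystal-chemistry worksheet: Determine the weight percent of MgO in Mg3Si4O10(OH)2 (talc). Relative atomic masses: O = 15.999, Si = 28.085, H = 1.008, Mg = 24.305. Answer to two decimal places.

Formula mass = 379.259 g/mol.
3 Mg → 3.0000 mol MgO per formula unit; M(MgO) = 40.304, so MgO mass = 120.912 g.
120.912/379.259 × 100 = 31.88 wt%.

31.88 wt%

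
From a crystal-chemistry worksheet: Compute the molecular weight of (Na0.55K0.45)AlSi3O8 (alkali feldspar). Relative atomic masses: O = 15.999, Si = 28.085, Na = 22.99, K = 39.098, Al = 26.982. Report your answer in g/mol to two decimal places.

Na: 0.55 × 22.99 = 12.6445
K: 0.45 × 39.098 = 17.5941
Al: 1 × 26.982 = 26.9820
Si: 3 × 28.085 = 84.2550
O: 8 × 15.999 = 127.9920
Summing the contributions gives the formula mass.

269.47 g/mol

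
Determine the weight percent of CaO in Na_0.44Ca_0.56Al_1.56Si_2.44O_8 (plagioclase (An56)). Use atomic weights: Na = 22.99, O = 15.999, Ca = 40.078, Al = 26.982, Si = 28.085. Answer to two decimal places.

11.58 wt%

Formula mass = 271.171 g/mol.
0.56 Ca → 0.5600 mol CaO per formula unit; M(CaO) = 56.077, so CaO mass = 31.403 g.
31.403/271.171 × 100 = 11.58 wt%.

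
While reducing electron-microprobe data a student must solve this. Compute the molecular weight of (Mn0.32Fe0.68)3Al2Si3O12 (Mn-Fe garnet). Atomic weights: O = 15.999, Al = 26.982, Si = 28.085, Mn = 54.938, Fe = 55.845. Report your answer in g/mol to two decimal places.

496.87 g/mol

The formula mass is the sum 0.96*54.938 + 2.04*55.845 + 2*26.982 + 3*28.085 + 12*15.999.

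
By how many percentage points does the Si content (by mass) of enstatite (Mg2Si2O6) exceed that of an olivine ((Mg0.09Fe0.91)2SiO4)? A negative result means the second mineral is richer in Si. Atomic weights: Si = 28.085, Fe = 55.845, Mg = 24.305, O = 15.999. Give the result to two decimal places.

13.80 percentage points

First mineral: 56.170 g Si in 200.774 g formula = 27.98 wt% Si.
Second mineral: 28.085 g Si in 198.094 g formula = 14.18 wt% Si.
27.98% − 14.18% gives a difference of 13.80 percentage points.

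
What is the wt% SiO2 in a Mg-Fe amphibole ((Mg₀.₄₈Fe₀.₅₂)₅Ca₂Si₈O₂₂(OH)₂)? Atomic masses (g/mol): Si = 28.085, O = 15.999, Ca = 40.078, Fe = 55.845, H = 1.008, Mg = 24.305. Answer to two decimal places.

Molar mass of (Mg₀.₄₈Fe₀.₅₂)₅Ca₂Si₈O₂₂(OH)₂ = 2.40·24.305 + 2.60·55.845 + 2·40.078 + 8·28.085 + 24·15.999 + 2·1.008 = 894.357 g/mol.
Each formula unit contains 8 Si, equivalent to 8/1 = 8.0000 mol SiO2.
M(SiO2) = 1×28.085 + 2×15.999 = 60.083 g/mol.
Mass of SiO2 per formula unit = 8.0000 × 60.083 = 480.664 g.
SiO2 wt% = 480.664 / 894.357 × 100 = 53.74%.

53.74 wt%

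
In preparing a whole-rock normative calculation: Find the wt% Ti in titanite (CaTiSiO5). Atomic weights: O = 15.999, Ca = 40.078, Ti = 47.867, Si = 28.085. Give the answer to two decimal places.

24.42 weight percent

Formula mass = 1*40.078 + 1*47.867 + 1*28.085 + 5*15.999 = 196.025 g/mol, of which 47.867 g is Ti.
So Ti makes up 47.867/196.025 = 0.2442 of the mass, i.e. 24.42%.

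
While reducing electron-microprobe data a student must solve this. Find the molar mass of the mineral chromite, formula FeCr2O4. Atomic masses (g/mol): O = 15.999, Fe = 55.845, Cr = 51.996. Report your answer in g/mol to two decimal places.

223.83 g/mol

M = 1*55.845 + 2*51.996 + 4*15.999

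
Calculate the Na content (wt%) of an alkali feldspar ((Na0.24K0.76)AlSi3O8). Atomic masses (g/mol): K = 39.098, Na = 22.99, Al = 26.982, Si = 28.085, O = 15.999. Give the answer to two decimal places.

2.01 wt%

M((Na0.24K0.76)AlSi3O8) = 274.461 g/mol.
Na contributes 0.24 × 22.99 = 5.518 g per mole.
5.518/274.461 = 0.0201 → 2.01%.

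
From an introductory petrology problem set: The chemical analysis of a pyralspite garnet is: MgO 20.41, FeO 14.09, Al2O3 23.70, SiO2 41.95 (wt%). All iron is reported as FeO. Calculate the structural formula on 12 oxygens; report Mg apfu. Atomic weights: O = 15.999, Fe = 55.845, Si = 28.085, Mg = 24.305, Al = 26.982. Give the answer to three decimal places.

2.173 Mg apfu

MgO: 20.41/40.304 = 0.50640 mol → 0.50640 mol Mg, 0.50640 mol O.
FeO: 14.09/71.844 = 0.19612 mol → 0.19612 mol Fe, 0.19612 mol O.
Al2O3: 23.70/101.961 = 0.23244 mol → 0.46488 mol Al, 0.69732 mol O.
SiO2: 41.95/60.083 = 0.69820 mol → 0.69820 mol Si, 1.39640 mol O.
Total oxygen = 2.79624 mol. Normalization factor = 12/2.79624 = 4.29148.
Mg per 12 O = 0.50640 × 4.29148 = 2.173.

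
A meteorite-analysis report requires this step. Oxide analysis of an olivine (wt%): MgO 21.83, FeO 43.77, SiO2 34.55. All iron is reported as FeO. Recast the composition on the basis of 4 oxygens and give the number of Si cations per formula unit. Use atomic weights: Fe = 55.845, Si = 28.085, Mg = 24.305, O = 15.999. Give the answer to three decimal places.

MgO: 21.83/40.304 = 0.54163 mol → 0.54163 mol Mg, 0.54163 mol O.
FeO: 43.77/71.844 = 0.60924 mol → 0.60924 mol Fe, 0.60924 mol O.
SiO2: 34.55/60.083 = 0.57504 mol → 0.57504 mol Si, 1.15008 mol O.
Total oxygen = 2.30095 mol. Normalization factor = 4/2.30095 = 1.73841.
Si per 4 O = 0.57504 × 1.73841 = 1.000.

1.000 Si apfu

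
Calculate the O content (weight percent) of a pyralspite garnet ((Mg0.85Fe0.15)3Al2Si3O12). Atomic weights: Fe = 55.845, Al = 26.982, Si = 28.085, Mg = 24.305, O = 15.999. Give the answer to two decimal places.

Molar mass of (Mg0.85Fe0.15)3Al2Si3O12: 2.55*24.305 + 0.45*55.845 + 2*26.982 + 3*28.085 + 12*15.999 = 417.315 g/mol.
Mass of O per formula unit: 12 × 15.999 = 191.988 g.
Weight fraction O = 191.988 / 417.315 = 0.4601.

46.01 weight percent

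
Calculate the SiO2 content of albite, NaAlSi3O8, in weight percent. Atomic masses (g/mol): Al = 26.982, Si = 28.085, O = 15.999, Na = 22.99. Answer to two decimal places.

Formula mass = 262.219 g/mol.
3 Si → 3.0000 mol SiO2 per formula unit; M(SiO2) = 60.083, so SiO2 mass = 180.249 g.
180.249/262.219 × 100 = 68.74 wt%.

68.74 wt%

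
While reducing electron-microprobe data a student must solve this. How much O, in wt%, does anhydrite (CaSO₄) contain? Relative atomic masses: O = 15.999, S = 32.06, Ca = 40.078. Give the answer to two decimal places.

47.01 wt%

Formula mass = 1*40.078 + 1*32.06 + 4*15.999 = 136.134 g/mol, of which 63.996 g is O.
So O makes up 63.996/136.134 = 0.4701 of the mass, i.e. 47.01%.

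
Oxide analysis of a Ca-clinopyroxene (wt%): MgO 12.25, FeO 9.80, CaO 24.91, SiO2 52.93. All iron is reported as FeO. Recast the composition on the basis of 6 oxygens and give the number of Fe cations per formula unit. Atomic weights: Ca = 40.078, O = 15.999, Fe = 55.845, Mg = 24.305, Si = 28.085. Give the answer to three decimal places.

0.309 Fe apfu

MgO (M=40.304): mol = 0.30394; Mg = 0.30394, O = 0.30394.
FeO (M=71.844): mol = 0.13641; Fe = 0.13641, O = 0.13641.
CaO (M=56.077): mol = 0.44421; Ca = 0.44421, O = 0.44421.
SiO2 (M=60.083): mol = 0.88095; Si = 0.88095, O = 1.76190.
ΣO = 2.64646; factor = 6/ΣO = 2.26718.
Fe apfu = 0.13641 × 2.26718 = 0.309.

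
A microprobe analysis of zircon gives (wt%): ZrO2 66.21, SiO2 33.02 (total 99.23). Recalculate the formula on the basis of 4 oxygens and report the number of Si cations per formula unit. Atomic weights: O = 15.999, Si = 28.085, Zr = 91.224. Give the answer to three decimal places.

66.21 wt% ZrO2 ÷ 123.222 g/mol = 0.53732 mol, giving 0.53732 Zr and 1.07464 O.
33.02 wt% SiO2 ÷ 60.083 g/mol = 0.54957 mol, giving 0.54957 Si and 1.09914 O.
Oxygen sums to 2.17378; scaling by 4/2.17378 = 1.84011 puts the formula on 4 O.
Si: 0.54957 × 1.84011 = 1.011 atoms per formula unit.

1.011 Si apfu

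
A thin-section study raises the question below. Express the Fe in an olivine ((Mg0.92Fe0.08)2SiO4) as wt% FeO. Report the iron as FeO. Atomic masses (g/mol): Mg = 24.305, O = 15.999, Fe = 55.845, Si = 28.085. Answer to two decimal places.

7.89 wt%

Molar mass of (Mg0.92Fe0.08)2SiO4 = 1.84×24.305 + 0.16×55.845 + 1×28.085 + 4×15.999 = 145.737 g/mol.
Each formula unit contains 0.16 Fe, equivalent to 0.16/1 = 0.1600 mol FeO.
M(FeO) = 1×55.845 + 1×15.999 = 71.844 g/mol.
Mass of FeO per formula unit = 0.1600 × 71.844 = 11.495 g.
FeO wt% = 11.495 / 145.737 × 100 = 7.89%.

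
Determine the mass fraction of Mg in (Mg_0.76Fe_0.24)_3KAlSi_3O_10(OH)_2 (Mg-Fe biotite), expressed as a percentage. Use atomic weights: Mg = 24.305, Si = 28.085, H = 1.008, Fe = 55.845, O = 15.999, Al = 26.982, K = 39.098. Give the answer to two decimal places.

M((Mg_0.76Fe_0.24)_3KAlSi_3O_10(OH)_2) = 439.963 g/mol.
Mg contributes 2.28 × 24.305 = 55.415 g per mole.
55.415/439.963 = 0.1260 → 12.60%.

12.60 weight percent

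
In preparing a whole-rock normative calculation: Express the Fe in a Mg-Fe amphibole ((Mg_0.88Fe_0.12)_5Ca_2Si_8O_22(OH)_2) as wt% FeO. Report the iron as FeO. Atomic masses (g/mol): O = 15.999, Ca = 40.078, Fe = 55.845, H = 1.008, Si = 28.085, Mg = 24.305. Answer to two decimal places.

5.19 wt%

M((Mg_0.88Fe_0.12)_5Ca_2Si_8O_22(OH)_2) = 831.277 g/mol; M(FeO) = 71.844 g/mol.
Moles FeO per formula unit = 0.60 Fe ÷ 1 = 0.6000.
FeO fraction = (0.6000 × 71.844) / 831.277 = 43.106/831.277 = 0.0519.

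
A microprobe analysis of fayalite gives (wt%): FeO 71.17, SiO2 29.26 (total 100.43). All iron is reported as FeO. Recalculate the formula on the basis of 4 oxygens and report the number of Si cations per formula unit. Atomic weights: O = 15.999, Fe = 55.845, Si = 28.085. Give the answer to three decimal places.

0.992 Si apfu

71.17 wt% FeO ÷ 71.844 g/mol = 0.99062 mol, giving 0.99062 Fe and 0.99062 O.
29.26 wt% SiO2 ÷ 60.083 g/mol = 0.48699 mol, giving 0.48699 Si and 0.97398 O.
Oxygen sums to 1.96460; scaling by 4/1.96460 = 2.03604 puts the formula on 4 O.
Si: 0.48699 × 2.03604 = 0.992 atoms per formula unit.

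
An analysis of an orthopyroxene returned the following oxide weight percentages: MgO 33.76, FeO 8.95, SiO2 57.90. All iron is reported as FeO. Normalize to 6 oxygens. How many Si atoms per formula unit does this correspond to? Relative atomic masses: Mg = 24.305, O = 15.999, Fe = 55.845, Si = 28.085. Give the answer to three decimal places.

33.76 wt% MgO ÷ 40.304 g/mol = 0.83763 mol, giving 0.83763 Mg and 0.83763 O.
8.95 wt% FeO ÷ 71.844 g/mol = 0.12458 mol, giving 0.12458 Fe and 0.12458 O.
57.90 wt% SiO2 ÷ 60.083 g/mol = 0.96367 mol, giving 0.96367 Si and 1.92734 O.
Oxygen sums to 2.88955; scaling by 6/2.88955 = 2.07645 puts the formula on 6 O.
Si: 0.96367 × 2.07645 = 2.001 atoms per formula unit.

2.001 Si apfu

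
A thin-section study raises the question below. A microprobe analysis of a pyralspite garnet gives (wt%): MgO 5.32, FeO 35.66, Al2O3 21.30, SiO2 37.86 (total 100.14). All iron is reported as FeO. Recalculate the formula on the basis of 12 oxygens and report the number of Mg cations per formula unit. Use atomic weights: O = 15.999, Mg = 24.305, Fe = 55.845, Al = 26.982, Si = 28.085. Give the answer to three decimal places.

0.630 Mg apfu

5.32 wt% MgO ÷ 40.304 g/mol = 0.13200 mol, giving 0.13200 Mg and 0.13200 O.
35.66 wt% FeO ÷ 71.844 g/mol = 0.49635 mol, giving 0.49635 Fe and 0.49635 O.
21.30 wt% Al2O3 ÷ 101.961 g/mol = 0.20890 mol, giving 0.41780 Al and 0.62670 O.
37.86 wt% SiO2 ÷ 60.083 g/mol = 0.63013 mol, giving 0.63013 Si and 1.26026 O.
Oxygen sums to 2.51531; scaling by 12/2.51531 = 4.77078 puts the formula on 12 O.
Mg: 0.13200 × 4.77078 = 0.630 atoms per formula unit.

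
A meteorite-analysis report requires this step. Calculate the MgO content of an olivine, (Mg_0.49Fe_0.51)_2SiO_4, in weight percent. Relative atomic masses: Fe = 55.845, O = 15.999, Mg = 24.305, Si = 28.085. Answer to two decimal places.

22.85 wt%

M((Mg_0.49Fe_0.51)_2SiO_4) = 172.862 g/mol; M(MgO) = 40.304 g/mol.
Moles MgO per formula unit = 0.98 Mg ÷ 1 = 0.9800.
MgO fraction = (0.9800 × 40.304) / 172.862 = 39.498/172.862 = 0.2285.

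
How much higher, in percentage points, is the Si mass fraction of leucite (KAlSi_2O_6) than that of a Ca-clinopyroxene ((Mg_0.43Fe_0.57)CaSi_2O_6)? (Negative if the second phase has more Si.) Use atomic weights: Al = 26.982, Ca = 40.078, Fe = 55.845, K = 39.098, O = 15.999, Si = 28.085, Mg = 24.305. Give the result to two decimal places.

First mineral: 56.170 g Si in 218.244 g formula = 25.74 wt% Si.
Second mineral: 56.170 g Si in 234.525 g formula = 23.95 wt% Si.
25.74% − 23.95% gives a difference of 1.79 percentage points.

1.79 percentage points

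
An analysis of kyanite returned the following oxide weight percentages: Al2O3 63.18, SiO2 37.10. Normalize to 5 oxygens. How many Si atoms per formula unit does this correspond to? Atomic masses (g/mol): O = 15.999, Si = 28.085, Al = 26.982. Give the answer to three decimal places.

0.998 Si apfu

Al2O3 (M=101.961): mol = 0.61965; Al = 1.23930, O = 1.85895.
SiO2 (M=60.083): mol = 0.61748; Si = 0.61748, O = 1.23496.
ΣO = 3.09391; factor = 5/ΣO = 1.61608.
Si apfu = 0.61748 × 1.61608 = 0.998.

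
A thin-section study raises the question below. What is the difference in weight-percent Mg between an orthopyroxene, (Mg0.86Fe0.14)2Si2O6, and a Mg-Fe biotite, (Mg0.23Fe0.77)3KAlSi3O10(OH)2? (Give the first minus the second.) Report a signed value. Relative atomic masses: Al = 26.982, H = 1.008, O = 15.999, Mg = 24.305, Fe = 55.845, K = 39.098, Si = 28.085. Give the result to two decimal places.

16.52 percentage points

Mg in (Mg0.86Fe0.14)2Si2O6: molar mass 209.605 g/mol; 1.72×24.305 = 41.805 g → 19.94 wt%.
Mg in (Mg0.23Fe0.77)3KAlSi3O10(OH)2: molar mass 490.111 g/mol; 0.69×24.305 = 16.770 g → 3.42 wt%.
Difference = 19.94 − 3.42 = 16.52 percentage points.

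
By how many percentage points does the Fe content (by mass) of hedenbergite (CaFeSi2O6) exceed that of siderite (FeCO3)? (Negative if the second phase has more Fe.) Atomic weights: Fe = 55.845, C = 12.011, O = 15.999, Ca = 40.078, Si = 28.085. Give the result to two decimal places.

-25.69 percentage points

M(CaFeSi2O6) = 248.087 g/mol, so wt% Fe = 55.845/248.087 × 100 = 22.51%.
M(FeCO3) = 115.853 g/mol, so wt% Fe = 55.845/115.853 × 100 = 48.20%.
22.51 − 48.20 = -25.69 pp.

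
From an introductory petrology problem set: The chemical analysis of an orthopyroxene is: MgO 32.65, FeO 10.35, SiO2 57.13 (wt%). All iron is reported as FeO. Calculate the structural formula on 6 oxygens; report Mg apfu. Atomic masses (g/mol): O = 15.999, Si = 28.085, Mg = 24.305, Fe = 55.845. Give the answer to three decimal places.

1.702 Mg apfu

32.65 wt% MgO ÷ 40.304 g/mol = 0.81009 mol, giving 0.81009 Mg and 0.81009 O.
10.35 wt% FeO ÷ 71.844 g/mol = 0.14406 mol, giving 0.14406 Fe and 0.14406 O.
57.13 wt% SiO2 ÷ 60.083 g/mol = 0.95085 mol, giving 0.95085 Si and 1.90170 O.
Oxygen sums to 2.85585; scaling by 6/2.85585 = 2.10095 puts the formula on 6 O.
Mg: 0.81009 × 2.10095 = 1.702 atoms per formula unit.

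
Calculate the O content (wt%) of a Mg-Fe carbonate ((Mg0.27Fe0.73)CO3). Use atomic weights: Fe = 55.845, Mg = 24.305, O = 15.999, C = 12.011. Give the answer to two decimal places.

Molar mass of (Mg0.27Fe0.73)CO3: 0.27·24.305 + 0.73·55.845 + 1·12.011 + 3·15.999 = 107.337 g/mol.
Mass of O per formula unit: 3 × 15.999 = 47.997 g.
Weight fraction O = 47.997 / 107.337 = 0.4472.

44.72 wt%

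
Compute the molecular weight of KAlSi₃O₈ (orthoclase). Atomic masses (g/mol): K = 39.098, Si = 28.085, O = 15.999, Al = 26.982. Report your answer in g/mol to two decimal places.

M = 1·39.098 + 1·26.982 + 3·28.085 + 8·15.999

278.33 g/mol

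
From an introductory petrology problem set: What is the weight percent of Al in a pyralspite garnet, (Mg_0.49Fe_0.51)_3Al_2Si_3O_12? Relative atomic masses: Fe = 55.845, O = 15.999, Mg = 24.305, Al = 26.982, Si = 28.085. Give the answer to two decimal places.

11.96 wt%

Formula mass = 1.47·24.305 + 1.53·55.845 + 2·26.982 + 3·28.085 + 12·15.999 = 451.378 g/mol, of which 53.964 g is Al.
So Al makes up 53.964/451.378 = 0.1196 of the mass, i.e. 11.96%.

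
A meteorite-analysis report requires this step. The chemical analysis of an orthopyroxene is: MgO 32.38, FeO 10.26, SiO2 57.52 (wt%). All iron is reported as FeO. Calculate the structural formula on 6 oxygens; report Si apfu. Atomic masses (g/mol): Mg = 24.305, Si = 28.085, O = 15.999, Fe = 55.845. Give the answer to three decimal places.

2.008 Si apfu

32.38 wt% MgO ÷ 40.304 g/mol = 0.80339 mol, giving 0.80339 Mg and 0.80339 O.
10.26 wt% FeO ÷ 71.844 g/mol = 0.14281 mol, giving 0.14281 Fe and 0.14281 O.
57.52 wt% SiO2 ÷ 60.083 g/mol = 0.95734 mol, giving 0.95734 Si and 1.91468 O.
Oxygen sums to 2.86088; scaling by 6/2.86088 = 2.09726 puts the formula on 6 O.
Si: 0.95734 × 2.09726 = 2.008 atoms per formula unit.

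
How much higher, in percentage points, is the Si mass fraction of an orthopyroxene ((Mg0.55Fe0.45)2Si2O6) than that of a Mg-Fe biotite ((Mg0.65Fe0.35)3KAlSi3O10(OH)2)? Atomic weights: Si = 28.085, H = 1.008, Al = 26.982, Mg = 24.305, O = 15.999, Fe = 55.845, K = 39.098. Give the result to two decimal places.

5.80 percentage points

M((Mg0.55Fe0.45)2Si2O6) = 229.160 g/mol, so wt% Si = 56.170/229.160 × 100 = 24.51%.
M((Mg0.65Fe0.35)3KAlSi3O10(OH)2) = 450.371 g/mol, so wt% Si = 84.255/450.371 × 100 = 18.71%.
24.51 − 18.71 = 5.80 pp.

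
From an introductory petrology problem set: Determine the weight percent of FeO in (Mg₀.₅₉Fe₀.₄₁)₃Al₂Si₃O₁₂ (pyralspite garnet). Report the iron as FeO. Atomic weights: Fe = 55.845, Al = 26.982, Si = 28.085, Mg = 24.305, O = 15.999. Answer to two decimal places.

20.00 wt%

M((Mg₀.₅₉Fe₀.₄₁)₃Al₂Si₃O₁₂) = 441.916 g/mol; M(FeO) = 71.844 g/mol.
Moles FeO per formula unit = 1.23 Fe ÷ 1 = 1.2300.
FeO fraction = (1.2300 × 71.844) / 441.916 = 88.368/441.916 = 0.2000.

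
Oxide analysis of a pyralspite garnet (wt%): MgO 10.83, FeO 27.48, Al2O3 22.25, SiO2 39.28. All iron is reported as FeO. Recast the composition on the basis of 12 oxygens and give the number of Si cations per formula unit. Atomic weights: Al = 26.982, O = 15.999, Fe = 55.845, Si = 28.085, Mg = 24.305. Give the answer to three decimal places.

3.002 Si apfu

MgO: 10.83/40.304 = 0.26871 mol → 0.26871 mol Mg, 0.26871 mol O.
FeO: 27.48/71.844 = 0.38250 mol → 0.38250 mol Fe, 0.38250 mol O.
Al2O3: 22.25/101.961 = 0.21822 mol → 0.43644 mol Al, 0.65466 mol O.
SiO2: 39.28/60.083 = 0.65376 mol → 0.65376 mol Si, 1.30752 mol O.
Total oxygen = 2.61339 mol. Normalization factor = 12/2.61339 = 4.59174.
Si per 12 O = 0.65376 × 4.59174 = 3.002.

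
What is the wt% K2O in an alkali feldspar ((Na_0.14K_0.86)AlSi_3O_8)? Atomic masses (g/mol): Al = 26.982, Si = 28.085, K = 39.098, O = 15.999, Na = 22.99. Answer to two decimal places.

14.67 wt%

M((Na_0.14K_0.86)AlSi_3O_8) = 276.072 g/mol; M(K2O) = 94.195 g/mol.
Moles K2O per formula unit = 0.86 K ÷ 2 = 0.4300.
K2O fraction = (0.4300 × 94.195) / 276.072 = 40.504/276.072 = 0.1467.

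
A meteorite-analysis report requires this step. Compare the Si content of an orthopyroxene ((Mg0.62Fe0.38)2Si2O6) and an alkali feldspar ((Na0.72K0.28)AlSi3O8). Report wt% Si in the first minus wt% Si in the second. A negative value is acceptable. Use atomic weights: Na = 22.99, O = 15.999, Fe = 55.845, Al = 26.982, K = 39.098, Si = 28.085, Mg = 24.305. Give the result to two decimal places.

First mineral: 56.170 g Si in 224.744 g formula = 24.99 wt% Si.
Second mineral: 84.255 g Si in 266.729 g formula = 31.59 wt% Si.
24.99% − 31.59% gives a difference of -6.60 percentage points.

-6.60 percentage points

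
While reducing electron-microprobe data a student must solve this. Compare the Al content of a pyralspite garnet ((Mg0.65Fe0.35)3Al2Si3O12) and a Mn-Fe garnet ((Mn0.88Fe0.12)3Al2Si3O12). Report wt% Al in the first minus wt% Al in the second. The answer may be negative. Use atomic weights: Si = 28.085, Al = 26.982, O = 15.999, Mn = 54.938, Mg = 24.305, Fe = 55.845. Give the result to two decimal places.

Al in (Mg0.65Fe0.35)3Al2Si3O12: molar mass 436.239 g/mol; 2×26.982 = 53.964 g → 12.37 wt%.
Al in (Mn0.88Fe0.12)3Al2Si3O12: molar mass 495.348 g/mol; 2×26.982 = 53.964 g → 10.89 wt%.
Difference = 12.37 − 10.89 = 1.48 percentage points.

1.48 percentage points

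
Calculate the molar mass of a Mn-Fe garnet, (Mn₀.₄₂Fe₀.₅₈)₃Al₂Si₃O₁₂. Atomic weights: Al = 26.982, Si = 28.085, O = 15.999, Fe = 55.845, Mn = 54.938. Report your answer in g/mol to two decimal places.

496.60 g/mol

M = 1.26(54.938) + 1.74(55.845) + 2(26.982) + 3(28.085) + 12(15.999)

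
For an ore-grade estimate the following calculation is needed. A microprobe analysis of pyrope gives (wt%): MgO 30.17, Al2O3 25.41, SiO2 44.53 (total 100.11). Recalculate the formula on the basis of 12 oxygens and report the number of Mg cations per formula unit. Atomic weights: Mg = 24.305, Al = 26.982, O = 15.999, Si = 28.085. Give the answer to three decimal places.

MgO (M=40.304): mol = 0.74856; Mg = 0.74856, O = 0.74856.
Al2O3 (M=101.961): mol = 0.24921; Al = 0.49842, O = 0.74763.
SiO2 (M=60.083): mol = 0.74114; Si = 0.74114, O = 1.48228.
ΣO = 2.97847; factor = 12/ΣO = 4.02891.
Mg apfu = 0.74856 × 4.02891 = 3.016.

3.016 Mg apfu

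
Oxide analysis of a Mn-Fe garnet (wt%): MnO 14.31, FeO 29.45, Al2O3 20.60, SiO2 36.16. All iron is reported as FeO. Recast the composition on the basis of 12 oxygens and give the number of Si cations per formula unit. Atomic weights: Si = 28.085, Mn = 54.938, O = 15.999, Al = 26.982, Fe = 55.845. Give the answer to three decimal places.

14.31 wt% MnO ÷ 70.937 g/mol = 0.20173 mol, giving 0.20173 Mn and 0.20173 O.
29.45 wt% FeO ÷ 71.844 g/mol = 0.40992 mol, giving 0.40992 Fe and 0.40992 O.
20.60 wt% Al2O3 ÷ 101.961 g/mol = 0.20204 mol, giving 0.40408 Al and 0.60612 O.
36.16 wt% SiO2 ÷ 60.083 g/mol = 0.60183 mol, giving 0.60183 Si and 1.20366 O.
Oxygen sums to 2.42143; scaling by 12/2.42143 = 4.95575 puts the formula on 12 O.
Si: 0.60183 × 4.95575 = 2.983 atoms per formula unit.

2.983 Si apfu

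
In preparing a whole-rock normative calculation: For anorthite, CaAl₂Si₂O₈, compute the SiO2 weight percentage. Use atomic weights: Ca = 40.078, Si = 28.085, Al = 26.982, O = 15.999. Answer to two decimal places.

43.19 wt%

M(CaAl₂Si₂O₈) = 278.204 g/mol; M(SiO2) = 60.083 g/mol.
Moles SiO2 per formula unit = 2 Si ÷ 1 = 2.0000.
SiO2 fraction = (2.0000 × 60.083) / 278.204 = 120.166/278.204 = 0.4319.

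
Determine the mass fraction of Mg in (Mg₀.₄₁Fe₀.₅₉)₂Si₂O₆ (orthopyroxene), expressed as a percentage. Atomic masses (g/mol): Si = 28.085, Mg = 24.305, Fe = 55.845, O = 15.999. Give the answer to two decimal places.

8.37 weight percent

Molar mass of (Mg₀.₄₁Fe₀.₅₉)₂Si₂O₆: 0.82*24.305 + 1.18*55.845 + 2*28.085 + 6*15.999 = 237.991 g/mol.
Mass of Mg per formula unit: 0.82 × 24.305 = 19.930 g.
Weight fraction Mg = 19.930 / 237.991 = 0.0837.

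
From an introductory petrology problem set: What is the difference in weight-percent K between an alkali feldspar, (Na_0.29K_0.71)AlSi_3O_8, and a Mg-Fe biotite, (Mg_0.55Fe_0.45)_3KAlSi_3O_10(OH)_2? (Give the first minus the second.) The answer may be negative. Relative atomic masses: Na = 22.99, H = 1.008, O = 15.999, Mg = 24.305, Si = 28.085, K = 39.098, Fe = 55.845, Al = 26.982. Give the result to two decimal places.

First mineral: 27.760 g K in 273.656 g formula = 10.14 wt% K.
Second mineral: 39.098 g K in 459.833 g formula = 8.50 wt% K.
10.14% − 8.50% gives a difference of 1.64 percentage points.

1.64 percentage points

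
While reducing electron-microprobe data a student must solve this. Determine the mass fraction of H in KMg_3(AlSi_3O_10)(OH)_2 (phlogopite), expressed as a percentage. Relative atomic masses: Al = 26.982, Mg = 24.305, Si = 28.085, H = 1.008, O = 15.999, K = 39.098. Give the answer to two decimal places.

0.48 mass %

Molar mass of KMg_3(AlSi_3O_10)(OH)_2: 1*39.098 + 3*24.305 + 1*26.982 + 3*28.085 + 12*15.999 + 2*1.008 = 417.254 g/mol.
Mass of H per formula unit: 2 × 1.008 = 2.016 g.
Weight fraction H = 2.016 / 417.254 = 0.0048.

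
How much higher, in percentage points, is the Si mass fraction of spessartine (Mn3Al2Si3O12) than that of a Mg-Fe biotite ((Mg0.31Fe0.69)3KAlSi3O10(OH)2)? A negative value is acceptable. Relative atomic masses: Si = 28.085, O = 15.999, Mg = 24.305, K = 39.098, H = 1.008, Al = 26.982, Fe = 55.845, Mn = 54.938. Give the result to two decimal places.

-0.44 percentage points

Si in Mn3Al2Si3O12: molar mass 495.021 g/mol; 3×28.085 = 84.255 g → 17.02 wt%.
Si in (Mg0.31Fe0.69)3KAlSi3O10(OH)2: molar mass 482.542 g/mol; 3×28.085 = 84.255 g → 17.46 wt%.
Difference = 17.02 − 17.46 = -0.44 percentage points.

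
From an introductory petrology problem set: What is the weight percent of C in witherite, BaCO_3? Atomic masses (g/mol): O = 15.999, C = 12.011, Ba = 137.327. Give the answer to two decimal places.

Molar mass of BaCO_3: 1×137.327 + 1×12.011 + 3×15.999 = 197.335 g/mol.
Mass of C per formula unit: 1 × 12.011 = 12.011 g.
Weight fraction C = 12.011 / 197.335 = 0.0609.

6.09 wt%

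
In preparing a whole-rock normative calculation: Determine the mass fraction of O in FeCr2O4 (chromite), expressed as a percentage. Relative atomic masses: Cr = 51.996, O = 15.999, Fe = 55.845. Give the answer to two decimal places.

Formula mass = 1·55.845 + 2·51.996 + 4·15.999 = 223.833 g/mol, of which 63.996 g is O.
So O makes up 63.996/223.833 = 0.2859 of the mass, i.e. 28.59%.

28.59 mass %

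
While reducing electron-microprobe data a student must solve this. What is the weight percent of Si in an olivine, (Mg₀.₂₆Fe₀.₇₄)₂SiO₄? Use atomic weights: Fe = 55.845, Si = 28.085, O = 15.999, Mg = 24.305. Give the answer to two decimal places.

14.99 mass %

M((Mg₀.₂₆Fe₀.₇₄)₂SiO₄) = 187.370 g/mol.
Si contributes 1 × 28.085 = 28.085 g per mole.
28.085/187.370 = 0.1499 → 14.99%.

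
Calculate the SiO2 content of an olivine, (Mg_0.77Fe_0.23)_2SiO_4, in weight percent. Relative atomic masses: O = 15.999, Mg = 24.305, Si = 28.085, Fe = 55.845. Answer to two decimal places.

38.71 wt%

Molar mass of (Mg_0.77Fe_0.23)_2SiO_4 = 1.54·24.305 + 0.46·55.845 + 1·28.085 + 4·15.999 = 155.199 g/mol.
Each formula unit contains 1 Si, equivalent to 1/1 = 1.0000 mol SiO2.
M(SiO2) = 1×28.085 + 2×15.999 = 60.083 g/mol.
Mass of SiO2 per formula unit = 1.0000 × 60.083 = 60.083 g.
SiO2 wt% = 60.083 / 155.199 × 100 = 38.71%.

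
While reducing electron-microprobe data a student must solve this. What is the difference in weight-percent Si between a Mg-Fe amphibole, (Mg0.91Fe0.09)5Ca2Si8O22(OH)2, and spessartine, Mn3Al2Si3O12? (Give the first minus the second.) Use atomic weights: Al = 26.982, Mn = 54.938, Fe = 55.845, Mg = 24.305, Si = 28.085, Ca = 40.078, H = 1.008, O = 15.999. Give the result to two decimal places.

10.16 percentage points

First mineral: 224.680 g Si in 826.546 g formula = 27.18 wt% Si.
Second mineral: 84.255 g Si in 495.021 g formula = 17.02 wt% Si.
27.18% − 17.02% gives a difference of 10.16 percentage points.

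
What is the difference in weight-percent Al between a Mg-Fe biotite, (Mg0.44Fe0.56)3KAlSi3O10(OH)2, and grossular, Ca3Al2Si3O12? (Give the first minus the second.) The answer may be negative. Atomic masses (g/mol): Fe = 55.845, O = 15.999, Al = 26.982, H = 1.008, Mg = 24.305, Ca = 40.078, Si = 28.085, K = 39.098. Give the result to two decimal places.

-6.24 percentage points

M((Mg0.44Fe0.56)3KAlSi3O10(OH)2) = 470.241 g/mol, so wt% Al = 26.982/470.241 × 100 = 5.74%.
M(Ca3Al2Si3O12) = 450.441 g/mol, so wt% Al = 53.964/450.441 × 100 = 11.98%.
5.74 − 11.98 = -6.24 pp.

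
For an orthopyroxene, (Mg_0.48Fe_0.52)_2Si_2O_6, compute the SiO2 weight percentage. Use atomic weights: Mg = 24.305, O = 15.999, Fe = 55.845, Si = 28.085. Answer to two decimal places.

M((Mg_0.48Fe_0.52)_2Si_2O_6) = 233.576 g/mol; M(SiO2) = 60.083 g/mol.
Moles SiO2 per formula unit = 2 Si ÷ 1 = 2.0000.
SiO2 fraction = (2.0000 × 60.083) / 233.576 = 120.166/233.576 = 0.5145.

51.45 wt%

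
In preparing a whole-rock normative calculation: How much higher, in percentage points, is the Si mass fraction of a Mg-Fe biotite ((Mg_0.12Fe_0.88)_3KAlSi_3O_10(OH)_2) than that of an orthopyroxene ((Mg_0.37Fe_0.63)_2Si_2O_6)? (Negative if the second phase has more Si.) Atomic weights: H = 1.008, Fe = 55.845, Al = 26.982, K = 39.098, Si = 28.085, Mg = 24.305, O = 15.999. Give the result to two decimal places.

-6.52 percentage points

Si in (Mg_0.12Fe_0.88)_3KAlSi_3O_10(OH)_2: molar mass 500.520 g/mol; 3×28.085 = 84.255 g → 16.83 wt%.
Si in (Mg_0.37Fe_0.63)_2Si_2O_6: molar mass 240.514 g/mol; 2×28.085 = 56.170 g → 23.35 wt%.
Difference = 16.83 − 23.35 = -6.52 percentage points.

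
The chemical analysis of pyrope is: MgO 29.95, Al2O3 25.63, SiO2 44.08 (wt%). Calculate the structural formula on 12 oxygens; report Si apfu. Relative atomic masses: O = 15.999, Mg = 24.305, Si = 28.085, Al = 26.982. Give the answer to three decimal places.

MgO (M=40.304): mol = 0.74310; Mg = 0.74310, O = 0.74310.
Al2O3 (M=101.961): mol = 0.25137; Al = 0.50274, O = 0.75411.
SiO2 (M=60.083): mol = 0.73365; Si = 0.73365, O = 1.46730.
ΣO = 2.96451; factor = 12/ΣO = 4.04789.
Si apfu = 0.73365 × 4.04789 = 2.970.

2.970 Si apfu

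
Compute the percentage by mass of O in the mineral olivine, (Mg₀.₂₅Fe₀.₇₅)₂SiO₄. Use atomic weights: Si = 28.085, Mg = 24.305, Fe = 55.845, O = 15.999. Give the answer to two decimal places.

34.04 mass %

Molar mass of (Mg₀.₂₅Fe₀.₇₅)₂SiO₄: 0.50*24.305 + 1.50*55.845 + 1*28.085 + 4*15.999 = 188.001 g/mol.
Mass of O per formula unit: 4 × 15.999 = 63.996 g.
Weight fraction O = 63.996 / 188.001 = 0.3404.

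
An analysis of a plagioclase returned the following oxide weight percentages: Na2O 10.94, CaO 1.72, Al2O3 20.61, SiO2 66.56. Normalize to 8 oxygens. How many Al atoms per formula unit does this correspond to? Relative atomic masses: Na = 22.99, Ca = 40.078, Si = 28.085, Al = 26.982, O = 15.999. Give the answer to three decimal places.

1.068 Al apfu

Na2O (M=61.979): mol = 0.17651; Na = 0.35302, O = 0.17651.
CaO (M=56.077): mol = 0.03067; Ca = 0.03067, O = 0.03067.
Al2O3 (M=101.961): mol = 0.20214; Al = 0.40428, O = 0.60642.
SiO2 (M=60.083): mol = 1.10780; Si = 1.10780, O = 2.21560.
ΣO = 3.02920; factor = 8/ΣO = 2.64096.
Al apfu = 0.40428 × 2.64096 = 1.068.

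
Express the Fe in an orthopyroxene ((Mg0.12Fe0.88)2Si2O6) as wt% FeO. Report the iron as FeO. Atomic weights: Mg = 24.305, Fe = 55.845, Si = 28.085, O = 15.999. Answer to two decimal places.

M((Mg0.12Fe0.88)2Si2O6) = 256.284 g/mol; M(FeO) = 71.844 g/mol.
Moles FeO per formula unit = 1.76 Fe ÷ 1 = 1.7600.
FeO fraction = (1.7600 × 71.844) / 256.284 = 126.445/256.284 = 0.4934.

49.34 wt%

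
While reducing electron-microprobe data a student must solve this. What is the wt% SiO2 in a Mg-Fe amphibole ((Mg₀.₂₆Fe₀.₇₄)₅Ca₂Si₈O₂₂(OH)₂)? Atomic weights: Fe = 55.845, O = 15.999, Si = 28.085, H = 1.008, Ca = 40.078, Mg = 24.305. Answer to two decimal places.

M((Mg₀.₂₆Fe₀.₇₄)₅Ca₂Si₈O₂₂(OH)₂) = 929.051 g/mol; M(SiO2) = 60.083 g/mol.
Moles SiO2 per formula unit = 8 Si ÷ 1 = 8.0000.
SiO2 fraction = (8.0000 × 60.083) / 929.051 = 480.664/929.051 = 0.5174.

51.74 wt%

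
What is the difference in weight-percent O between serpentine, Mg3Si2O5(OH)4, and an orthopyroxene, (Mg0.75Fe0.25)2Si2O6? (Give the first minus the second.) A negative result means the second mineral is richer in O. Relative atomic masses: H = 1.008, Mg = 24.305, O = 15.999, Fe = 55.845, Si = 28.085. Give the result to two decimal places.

M(Mg3Si2O5(OH)4) = 277.108 g/mol, so wt% O = 143.991/277.108 × 100 = 51.96%.
M((Mg0.75Fe0.25)2Si2O6) = 216.544 g/mol, so wt% O = 95.994/216.544 × 100 = 44.33%.
51.96 − 44.33 = 7.63 pp.

7.63 percentage points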